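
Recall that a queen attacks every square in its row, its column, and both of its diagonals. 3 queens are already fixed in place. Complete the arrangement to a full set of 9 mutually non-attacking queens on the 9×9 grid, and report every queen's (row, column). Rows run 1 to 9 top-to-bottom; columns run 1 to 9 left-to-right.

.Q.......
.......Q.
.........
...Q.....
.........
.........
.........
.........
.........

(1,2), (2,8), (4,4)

(1,2) (2,8) (3,1) (4,4) (5,7) (6,9) (7,6) (8,3) (9,5)

Row 3: attacked by (1,2)→{2,4}; (2,8)→{7,8,9}; (4,4)→{3,4,5}. Safe: 1, 6. Place at column 1.
Row 5: attacked by (1,2)→{2,6}; (2,8)→{5,8}; (3,1)→{1,3}; (4,4)→{3,4,5}. Safe: 7, 9. Place at column 7.
Row 6: attacked by (1,2)→{2,7}; (2,8)→{4,8}; (3,1)→{1,4}; (4,4)→{2,4,6}; (5,7)→{6,7,8}. Safe: 3, 5, 9. Place at column 9.
Row 7: attacked by (1,2)→{2,8}; (2,8)→{3,8}; (3,1)→{1,5}; (4,4)→{1,4,7}; (5,7)→{5,7,9}; (6,9)→{8,9}. Safe: 6. Place at column 6.
Row 8: attacked by (1,2)→{2,9}; (2,8)→{2,8}; (3,1)→{1,6}; (4,4)→{4,8}; (5,7)→{4,7}; (6,9)→{7,9}; (7,6)→{5,6,7}. Safe: 3. Place at column 3.
Row 9: attacked by (1,2)→{2}; (2,8)→{1,8}; (3,1)→{1,7}; (4,4)→{4,9}; (5,7)→{3,7}; (6,9)→{6,9}; (7,6)→{4,6,8}; (8,3)→{2,3,4}. Safe: 5. Place at column 5.
Columns [2, 8, 1, 4, 7, 9, 6, 3, 5], r−c [-1, -6, 2, 0, -2, -3, 1, 5, 4], r+c [3, 10, 4, 8, 12, 15, 13, 11, 14] are all distinct, so no two queens attack.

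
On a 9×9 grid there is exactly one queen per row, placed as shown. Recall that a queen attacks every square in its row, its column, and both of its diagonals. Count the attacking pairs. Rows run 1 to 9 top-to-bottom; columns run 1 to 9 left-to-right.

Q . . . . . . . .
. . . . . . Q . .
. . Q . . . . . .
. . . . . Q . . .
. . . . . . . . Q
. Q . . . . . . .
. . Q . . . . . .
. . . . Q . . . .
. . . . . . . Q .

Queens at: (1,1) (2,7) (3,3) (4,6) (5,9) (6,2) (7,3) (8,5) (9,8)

Same column: (3,3)–(7,3) (column 3).
Same diagonal: (1,1)–(3,3) (|1−3| = |1−3| = 2); (4,6)–(7,3) (|4−7| = |6−3| = 3); (6,2)–(7,3) (|6−7| = |2−3| = 1).
Total attacking pairs: 4.

4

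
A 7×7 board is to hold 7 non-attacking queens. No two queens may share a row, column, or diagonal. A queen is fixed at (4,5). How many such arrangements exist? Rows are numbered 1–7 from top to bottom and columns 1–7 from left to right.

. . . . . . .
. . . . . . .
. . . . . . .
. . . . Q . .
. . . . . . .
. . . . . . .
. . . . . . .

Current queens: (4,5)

Branch on row 1: col 1 → 0; col 3 → 1; col 4 → 1; col 6 → 1; col 7 → 1.
Sum: 0 + 1 + 1 + 1 + 1 = 4.

4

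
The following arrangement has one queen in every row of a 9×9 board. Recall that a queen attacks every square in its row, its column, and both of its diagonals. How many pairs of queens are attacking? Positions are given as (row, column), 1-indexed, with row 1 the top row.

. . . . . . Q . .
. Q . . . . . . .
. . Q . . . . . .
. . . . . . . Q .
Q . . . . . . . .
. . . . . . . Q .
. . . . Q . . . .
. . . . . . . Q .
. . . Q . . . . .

8

Same column: (4,8)–(6,8) (column 8); (4,8)–(8,8) (column 8); (6,8)–(8,8) (column 8).
Same diagonal: (2,2)–(3,3) (|2−3| = |2−3| = 1); (2,2)–(8,8) (|2−8| = |2−8| = 6); (3,3)–(5,1) (|3−5| = |3−1| = 2); (3,3)–(8,8) (|3−8| = |3−8| = 5); (4,8)–(7,5) (|4−7| = |8−5| = 3).
Total attacking pairs: 8.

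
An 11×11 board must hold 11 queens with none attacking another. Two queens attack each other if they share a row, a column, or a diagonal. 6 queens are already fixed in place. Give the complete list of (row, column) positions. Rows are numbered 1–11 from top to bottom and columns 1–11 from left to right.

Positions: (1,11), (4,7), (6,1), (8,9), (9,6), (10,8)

Row 2: attacked by (1,11)→{10,11}; (4,7)→{5,7,9}; (6,1)→{1,5}; (8,9)→{3,9}; (9,6)→{6}; (10,8)→{8}. Safe: 2, 4. Place at column 2.
Row 3: attacked by (1,11)→{9,11}; (2,2)→{1,2,3}; (4,7)→{6,7,8}; (6,1)→{1,4}; (8,9)→{4,9}; (9,6)→{6}; (10,8)→{1,8}. Safe: 5, 10. Place at column 10.
Row 5: attacked by (1,11)→{7,11}; (2,2)→{2,5}; (3,10)→{8,10}; (4,7)→{6,7,8}; (6,1)→{1,2}; (8,9)→{6,9}; (9,6)→{2,6,10}; (10,8)→{3,8}. Safe: 4. Place at column 4.
Row 7: attacked by (1,11)→{5,11}; (2,2)→{2,7}; (3,10)→{6,10}; (4,7)→{4,7,10}; (5,4)→{2,4,6}; (6,1)→{1,2}; (8,9)→{8,9,10}; (9,6)→{4,6,8}; (10,8)→{5,8,11}. Safe: 3. Place at column 3.
Row 11: attacked by (1,11)→{1,11}; (2,2)→{2,11}; (3,10)→{2,10}; (4,7)→{7}; (5,4)→{4,10}; (6,1)→{1,6}; (7,3)→{3,7}; (8,9)→{6,9}; (9,6)→{4,6,8}; (10,8)→{7,8,9}. Safe: 5. Place at column 5.
Columns [11, 2, 10, 7, 4, 1, 3, 9, 6, 8, 5], r−c [-10, 0, -7, -3, 1, 5, 4, -1, 3, 2, 6], r+c [12, 4, 13, 11, 9, 7, 10, 17, 15, 18, 16] are all distinct, so no two queens attack.

(1,11) (2,2) (3,10) (4,7) (5,4) (6,1) (7,3) (8,9) (9,6) (10,8) (11,5)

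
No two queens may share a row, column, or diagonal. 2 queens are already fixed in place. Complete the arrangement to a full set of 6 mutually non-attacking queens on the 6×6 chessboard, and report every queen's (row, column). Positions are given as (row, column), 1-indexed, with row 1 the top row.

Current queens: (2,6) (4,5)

(1,3) (2,6) (3,2) (4,5) (5,1) (6,4)

Row 1: attacked by (2,6)→{5,6}; (4,5)→{2,5}. Safe: 1, 3, 4. Place at column 3.
Row 3: attacked by (1,3)→{1,3,5}; (2,6)→{5,6}; (4,5)→{4,5,6}. Safe: 2. Place at column 2.
Row 5: attacked by (1,3)→{3}; (2,6)→{3,6}; (3,2)→{2,4}; (4,5)→{4,5,6}. Safe: 1. Place at column 1.
Row 6: attacked by (1,3)→{3}; (2,6)→{2,6}; (3,2)→{2,5}; (4,5)→{3,5}; (5,1)→{1,2}. Safe: 4. Place at column 4.
Columns [3, 6, 2, 5, 1, 4], r−c [-2, -4, 1, -1, 4, 2], r+c [4, 8, 5, 9, 6, 10] are all distinct, so no two queens attack.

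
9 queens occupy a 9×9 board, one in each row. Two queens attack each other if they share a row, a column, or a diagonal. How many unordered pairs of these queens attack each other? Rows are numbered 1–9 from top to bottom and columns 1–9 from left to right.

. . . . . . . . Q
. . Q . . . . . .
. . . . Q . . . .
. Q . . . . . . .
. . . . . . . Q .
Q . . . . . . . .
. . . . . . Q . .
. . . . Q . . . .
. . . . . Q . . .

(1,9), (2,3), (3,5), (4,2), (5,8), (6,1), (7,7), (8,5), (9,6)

Same column: (3,5)–(8,5) (column 5).
Same diagonal: (5,8)–(8,5) (|5−8| = |8−5| = 3); (8,5)–(9,6) (|8−9| = |5−6| = 1).
Total attacking pairs: 3.

3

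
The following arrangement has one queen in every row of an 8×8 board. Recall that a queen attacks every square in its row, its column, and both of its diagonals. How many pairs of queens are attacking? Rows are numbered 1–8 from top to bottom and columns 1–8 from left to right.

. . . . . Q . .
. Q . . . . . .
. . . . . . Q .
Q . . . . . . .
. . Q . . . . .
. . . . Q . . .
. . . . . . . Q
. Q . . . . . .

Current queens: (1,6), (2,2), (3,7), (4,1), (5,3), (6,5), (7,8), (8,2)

2

Same column: (2,2)–(8,2) (column 2).
Same diagonal: (3,7)–(8,2) (|3−8| = |7−2| = 5).
Total attacking pairs: 2.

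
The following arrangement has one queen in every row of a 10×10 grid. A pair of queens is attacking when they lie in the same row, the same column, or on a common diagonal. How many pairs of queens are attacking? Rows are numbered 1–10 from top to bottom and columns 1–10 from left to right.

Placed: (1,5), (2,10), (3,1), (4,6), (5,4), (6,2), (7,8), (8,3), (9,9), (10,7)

All columns are distinct and no two queens satisfy |Δrow| = |Δcol|, so no pair attacks.

0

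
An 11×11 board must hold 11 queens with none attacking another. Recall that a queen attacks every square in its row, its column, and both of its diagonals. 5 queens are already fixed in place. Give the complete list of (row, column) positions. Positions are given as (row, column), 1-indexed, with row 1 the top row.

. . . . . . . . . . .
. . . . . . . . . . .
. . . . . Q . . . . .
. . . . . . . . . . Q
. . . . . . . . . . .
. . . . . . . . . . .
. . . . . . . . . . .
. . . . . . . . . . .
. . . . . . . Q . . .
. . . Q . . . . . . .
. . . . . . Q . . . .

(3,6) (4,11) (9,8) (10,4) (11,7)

Row 1: attacked by (3,6)→{4,6,8}; (4,11)→{8,11}; (9,8)→{8}; (10,4)→{4}; (11,7)→{7}. Safe: 1, 2, 3, 5, 9, 10. Place at column 10.
Row 2: attacked by (1,10)→{9,10,11}; (3,6)→{5,6,7}; (4,11)→{9,11}; (9,8)→{1,8}; (10,4)→{4}; (11,7)→{7}. Safe: 2, 3. Place at column 2.
Row 5: attacked by (1,10)→{6,10}; (2,2)→{2,5}; (3,6)→{4,6,8}; (4,11)→{10,11}; (9,8)→{4,8}; (10,4)→{4,9}; (11,7)→{1,7}. Safe: 3. Place at column 3.
Row 6: attacked by (1,10)→{5,10}; (2,2)→{2,6}; (3,6)→{3,6,9}; (4,11)→{9,11}; (5,3)→{2,3,4}; (9,8)→{5,8,11}; (10,4)→{4,8}; (11,7)→{2,7}. Safe: 1. Place at column 1.
Row 7: attacked by (1,10)→{4,10}; (2,2)→{2,7}; (3,6)→{2,6,10}; (4,11)→{8,11}; (5,3)→{1,3,5}; (6,1)→{1,2}; (9,8)→{6,8,10}; (10,4)→{1,4,7}; (11,7)→{3,7,11}. Safe: 9. Place at column 9.
Row 8: attacked by (1,10)→{3,10}; (2,2)→{2,8}; (3,6)→{1,6,11}; (4,11)→{7,11}; (5,3)→{3,6}; (6,1)→{1,3}; (7,9)→{8,9,10}; (9,8)→{7,8,9}; (10,4)→{2,4,6}; (11,7)→{4,7,10}. Safe: 5. Place at column 5.
Columns [10, 2, 6, 11, 3, 1, 9, 5, 8, 4, 7], r−c [-9, 0, -3, -7, 2, 5, -2, 3, 1, 6, 4], r+c [11, 4, 9, 15, 8, 7, 16, 13, 17, 14, 18] are all distinct, so no two queens attack.

(1,10) (2,2) (3,6) (4,11) (5,3) (6,1) (7,9) (8,5) (9,8) (10,4) (11,7)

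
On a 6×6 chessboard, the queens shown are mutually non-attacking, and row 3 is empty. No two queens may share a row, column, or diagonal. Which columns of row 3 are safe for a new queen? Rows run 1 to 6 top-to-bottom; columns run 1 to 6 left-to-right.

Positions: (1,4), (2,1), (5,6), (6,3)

columns 5

(1,4) attacks row 3 at column 4 and diagonals 2, 6.
(2,1) attacks row 3 at column 1 and diagonals 2.
(5,6) attacks row 3 at column 6 and diagonals 4.
(6,3) attacks row 3 at column 3 and diagonals 6.
Attacked columns: {1, 2, 3, 4, 6}. Safe: {5}.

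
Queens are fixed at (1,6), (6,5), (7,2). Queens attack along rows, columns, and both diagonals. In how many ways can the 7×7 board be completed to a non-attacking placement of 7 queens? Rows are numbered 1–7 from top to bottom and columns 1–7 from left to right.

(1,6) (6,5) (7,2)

Branch on row 2: col 3 → 2; col 4 → 1.
Sum: 2 + 1 = 3.

3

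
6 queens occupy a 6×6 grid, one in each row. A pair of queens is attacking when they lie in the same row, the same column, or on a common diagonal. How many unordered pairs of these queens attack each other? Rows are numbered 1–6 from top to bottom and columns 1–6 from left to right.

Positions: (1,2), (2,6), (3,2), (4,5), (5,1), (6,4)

2

Same column: (1,2)–(3,2) (column 2).
Same diagonal: (1,2)–(4,5) (|1−4| = |2−5| = 3).
Total attacking pairs: 2.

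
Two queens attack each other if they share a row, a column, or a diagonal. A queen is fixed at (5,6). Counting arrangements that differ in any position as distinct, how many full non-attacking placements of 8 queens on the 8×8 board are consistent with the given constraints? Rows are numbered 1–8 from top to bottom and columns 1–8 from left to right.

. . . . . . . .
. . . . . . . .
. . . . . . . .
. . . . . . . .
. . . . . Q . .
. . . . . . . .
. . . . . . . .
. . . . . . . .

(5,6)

12

Branch on row 1: col 1 → 0; col 3 → 2; col 4 → 6; col 5 → 0; col 7 → 3; col 8 → 1.
Sum: 0 + 2 + 6 + 0 + 3 + 1 = 12.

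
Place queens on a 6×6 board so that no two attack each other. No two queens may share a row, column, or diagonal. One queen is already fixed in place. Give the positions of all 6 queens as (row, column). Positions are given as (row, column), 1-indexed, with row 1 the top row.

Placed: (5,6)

(1,4) (2,1) (3,5) (4,2) (5,6) (6,3)

Row 1: attacked by (5,6)→{2,6}. Safe: 1, 3, 4, 5. Place at column 4.
Row 2: attacked by (1,4)→{3,4,5}; (5,6)→{3,6}. Safe: 1, 2. Place at column 1.
Row 3: attacked by (1,4)→{2,4,6}; (2,1)→{1,2}; (5,6)→{4,6}. Safe: 3, 5. Place at column 5.
Row 4: attacked by (1,4)→{1,4}; (2,1)→{1,3}; (3,5)→{4,5,6}; (5,6)→{5,6}. Safe: 2. Place at column 2.
Row 6: attacked by (1,4)→{4}; (2,1)→{1,5}; (3,5)→{2,5}; (4,2)→{2,4}; (5,6)→{5,6}. Safe: 3. Place at column 3.
Columns [4, 1, 5, 2, 6, 3], r−c [-3, 1, -2, 2, -1, 3], r+c [5, 3, 8, 6, 11, 9] are all distinct, so no two queens attack.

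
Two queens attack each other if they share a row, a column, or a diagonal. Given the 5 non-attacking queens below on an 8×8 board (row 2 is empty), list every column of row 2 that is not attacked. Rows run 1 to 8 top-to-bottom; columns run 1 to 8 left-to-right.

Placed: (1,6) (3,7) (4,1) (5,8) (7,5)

columns 2, 4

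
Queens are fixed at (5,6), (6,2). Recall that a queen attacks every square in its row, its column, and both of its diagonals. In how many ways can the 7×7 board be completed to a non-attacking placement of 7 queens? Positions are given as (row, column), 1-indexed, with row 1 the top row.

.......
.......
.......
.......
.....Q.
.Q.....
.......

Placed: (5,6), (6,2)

Branch on row 1: col 1 → 1; col 3 → 0; col 4 → 0; col 5 → 0.
Sum: 1 + 0 + 0 + 0 = 1.

1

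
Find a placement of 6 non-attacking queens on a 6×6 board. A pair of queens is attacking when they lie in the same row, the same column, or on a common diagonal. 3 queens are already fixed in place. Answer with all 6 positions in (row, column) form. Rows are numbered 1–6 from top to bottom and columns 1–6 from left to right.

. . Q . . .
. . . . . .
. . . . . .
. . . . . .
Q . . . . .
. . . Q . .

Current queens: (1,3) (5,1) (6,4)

(1,3) (2,6) (3,2) (4,5) (5,1) (6,4)

Row 2: attacked by (1,3)→{2,3,4}; (5,1)→{1,4}; (6,4)→{4}. Safe: 5, 6. Place at column 6.
Row 3: attacked by (1,3)→{1,3,5}; (2,6)→{5,6}; (5,1)→{1,3}; (6,4)→{1,4}. Safe: 2. Place at column 2.
Row 4: attacked by (1,3)→{3,6}; (2,6)→{4,6}; (3,2)→{1,2,3}; (5,1)→{1,2}; (6,4)→{2,4,6}. Safe: 5. Place at column 5.
Columns [3, 6, 2, 5, 1, 4], r−c [-2, -4, 1, -1, 4, 2], r+c [4, 8, 5, 9, 6, 10] are all distinct, so no two queens attack.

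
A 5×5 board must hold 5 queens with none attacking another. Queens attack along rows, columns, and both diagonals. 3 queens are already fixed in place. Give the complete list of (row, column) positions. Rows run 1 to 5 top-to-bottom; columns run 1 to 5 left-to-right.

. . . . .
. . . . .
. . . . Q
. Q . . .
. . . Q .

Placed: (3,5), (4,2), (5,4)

Row 1: attacked by (3,5)→{3,5}; (4,2)→{2,5}; (5,4)→{4}. Safe: 1. Place at column 1.
Row 2: attacked by (1,1)→{1,2}; (3,5)→{4,5}; (4,2)→{2,4}; (5,4)→{1,4}. Safe: 3. Place at column 3.
Columns [1, 3, 5, 2, 4], r−c [0, -1, -2, 2, 1], r+c [2, 5, 8, 6, 9] are all distinct, so no two queens attack.

(1,1) (2,3) (3,5) (4,2) (5,4)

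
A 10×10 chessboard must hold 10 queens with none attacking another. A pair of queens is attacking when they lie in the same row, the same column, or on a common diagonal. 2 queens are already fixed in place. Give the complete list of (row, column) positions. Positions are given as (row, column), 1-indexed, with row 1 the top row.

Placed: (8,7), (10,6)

(1,1) (2,8) (3,5) (4,2) (5,9) (6,3) (7,10) (8,7) (9,4) (10,6)

Row 1: attacked by (8,7)→{7}; (10,6)→{6}. Safe: 1, 2, 3, 4, 5, 8, 9, 10. Place at column 1.
Row 2: attacked by (1,1)→{1,2}; (8,7)→{1,7}; (10,6)→{6}. Safe: 3, 4, 5, 8, 9, 10. Place at column 8.
Row 3: attacked by (1,1)→{1,3}; (2,8)→{7,8,9}; (8,7)→{2,7}; (10,6)→{6}. Safe: 4, 5, 10. Place at column 5.
Row 4: attacked by (1,1)→{1,4}; (2,8)→{6,8,10}; (3,5)→{4,5,6}; (8,7)→{3,7}; (10,6)→{6}. Safe: 2, 9. Place at column 2.
Row 5: attacked by (1,1)→{1,5}; (2,8)→{5,8}; (3,5)→{3,5,7}; (4,2)→{1,2,3}; (8,7)→{4,7,10}; (10,6)→{1,6}. Safe: 9. Place at column 9.
Row 6: attacked by (1,1)→{1,6}; (2,8)→{4,8}; (3,5)→{2,5,8}; (4,2)→{2,4}; (5,9)→{8,9,10}; (8,7)→{5,7,9}; (10,6)→{2,6,10}. Safe: 3. Place at column 3.
Row 7: attacked by (1,1)→{1,7}; (2,8)→{3,8}; (3,5)→{1,5,9}; (4,2)→{2,5}; (5,9)→{7,9}; (6,3)→{2,3,4}; (8,7)→{6,7,8}; (10,6)→{3,6,9}. Safe: 10. Place at column 10.
Row 9: attacked by (1,1)→{1,9}; (2,8)→{1,8}; (3,5)→{5}; (4,2)→{2,7}; (5,9)→{5,9}; (6,3)→{3,6}; (7,10)→{8,10}; (8,7)→{6,7,8}; (10,6)→{5,6,7}. Safe: 4. Place at column 4.
Columns [1, 8, 5, 2, 9, 3, 10, 7, 4, 6], r−c [0, -6, -2, 2, -4, 3, -3, 1, 5, 4], r+c [2, 10, 8, 6, 14, 9, 17, 15, 13, 16] are all distinct, so no two queens attack.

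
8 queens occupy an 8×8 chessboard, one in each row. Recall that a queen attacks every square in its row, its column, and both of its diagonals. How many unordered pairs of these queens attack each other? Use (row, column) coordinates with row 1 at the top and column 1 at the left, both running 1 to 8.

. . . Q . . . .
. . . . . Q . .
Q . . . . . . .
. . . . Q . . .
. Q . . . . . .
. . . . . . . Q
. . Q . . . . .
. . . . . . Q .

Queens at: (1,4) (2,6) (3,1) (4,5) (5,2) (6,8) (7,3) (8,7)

0

All columns are distinct and no two queens satisfy |Δrow| = |Δcol|, so no pair attacks.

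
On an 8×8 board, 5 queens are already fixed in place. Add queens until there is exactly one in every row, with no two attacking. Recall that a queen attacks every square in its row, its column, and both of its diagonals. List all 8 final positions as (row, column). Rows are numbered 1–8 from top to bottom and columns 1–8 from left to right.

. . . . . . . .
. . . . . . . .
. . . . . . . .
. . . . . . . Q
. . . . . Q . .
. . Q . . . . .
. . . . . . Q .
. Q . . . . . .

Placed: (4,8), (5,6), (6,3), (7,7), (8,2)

(1,4) (2,1) (3,5) (4,8) (5,6) (6,3) (7,7) (8,2)

Row 1: attacked by (4,8)→{5,8}; (5,6)→{2,6}; (6,3)→{3,8}; (7,7)→{1,7}; (8,2)→{2}. Safe: 4. Place at column 4.
Row 2: attacked by (1,4)→{3,4,5}; (4,8)→{6,8}; (5,6)→{3,6}; (6,3)→{3,7}; (7,7)→{2,7}; (8,2)→{2,8}. Safe: 1. Place at column 1.
Row 3: attacked by (1,4)→{2,4,6}; (2,1)→{1,2}; (4,8)→{7,8}; (5,6)→{4,6,8}; (6,3)→{3,6}; (7,7)→{3,7}; (8,2)→{2,7}. Safe: 5. Place at column 5.
Columns [4, 1, 5, 8, 6, 3, 7, 2], r−c [-3, 1, -2, -4, -1, 3, 0, 6], r+c [5, 3, 8, 12, 11, 9, 14, 10] are all distinct, so no two queens attack.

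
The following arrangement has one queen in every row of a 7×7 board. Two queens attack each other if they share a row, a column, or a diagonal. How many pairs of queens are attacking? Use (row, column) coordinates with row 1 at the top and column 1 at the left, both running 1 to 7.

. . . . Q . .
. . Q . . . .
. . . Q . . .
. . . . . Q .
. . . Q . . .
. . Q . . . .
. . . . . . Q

4

Same column: (2,3)–(6,3) (column 3); (3,4)–(5,4) (column 4).
Same diagonal: (2,3)–(3,4) (|2−3| = |3−4| = 1); (5,4)–(6,3) (|5−6| = |4−3| = 1).
Total attacking pairs: 4.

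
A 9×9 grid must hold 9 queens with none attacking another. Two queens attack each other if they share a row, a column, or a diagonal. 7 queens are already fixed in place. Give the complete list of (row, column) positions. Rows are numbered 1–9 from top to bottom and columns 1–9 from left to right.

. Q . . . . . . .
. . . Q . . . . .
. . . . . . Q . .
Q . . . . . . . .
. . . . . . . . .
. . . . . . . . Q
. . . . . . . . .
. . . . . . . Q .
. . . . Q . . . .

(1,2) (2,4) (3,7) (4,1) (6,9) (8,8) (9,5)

Row 5: attacked by (1,2)→{2,6}; (2,4)→{1,4,7}; (3,7)→{5,7,9}; (4,1)→{1,2}; (6,9)→{8,9}; (8,8)→{5,8}; (9,5)→{1,5,9}. Safe: 3. Place at column 3.
Row 7: attacked by (1,2)→{2,8}; (2,4)→{4,9}; (3,7)→{3,7}; (4,1)→{1,4}; (5,3)→{1,3,5}; (6,9)→{8,9}; (8,8)→{7,8,9}; (9,5)→{3,5,7}. Safe: 6. Place at column 6.
Columns [2, 4, 7, 1, 3, 9, 6, 8, 5], r−c [-1, -2, -4, 3, 2, -3, 1, 0, 4], r+c [3, 6, 10, 5, 8, 15, 13, 16, 14] are all distinct, so no two queens attack.

(1,2) (2,4) (3,7) (4,1) (5,3) (6,9) (7,6) (8,8) (9,5)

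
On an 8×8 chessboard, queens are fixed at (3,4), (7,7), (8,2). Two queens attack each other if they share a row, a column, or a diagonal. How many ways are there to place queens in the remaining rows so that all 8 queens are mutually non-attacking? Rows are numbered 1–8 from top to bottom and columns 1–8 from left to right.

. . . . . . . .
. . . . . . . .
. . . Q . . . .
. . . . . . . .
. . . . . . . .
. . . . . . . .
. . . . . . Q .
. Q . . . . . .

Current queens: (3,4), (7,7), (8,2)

Branch on row 1: col 3 → 1; col 5 → 0; col 8 → 0.
Sum: 1 + 0 + 0 = 1.

1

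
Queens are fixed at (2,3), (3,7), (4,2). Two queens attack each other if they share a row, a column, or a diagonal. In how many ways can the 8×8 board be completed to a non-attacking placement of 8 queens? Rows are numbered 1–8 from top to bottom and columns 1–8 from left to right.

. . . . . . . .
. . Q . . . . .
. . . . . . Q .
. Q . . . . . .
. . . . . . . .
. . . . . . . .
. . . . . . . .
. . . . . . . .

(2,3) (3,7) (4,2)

2

Branch on row 1: col 1 → 0; col 6 → 2; col 8 → 0.
Sum: 0 + 2 + 0 = 2.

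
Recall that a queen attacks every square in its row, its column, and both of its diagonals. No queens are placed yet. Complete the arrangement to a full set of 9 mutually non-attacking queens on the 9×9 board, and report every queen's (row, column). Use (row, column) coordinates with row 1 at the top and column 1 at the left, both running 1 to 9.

(1,7) (2,2) (3,4) (4,9) (5,1) (6,8) (7,5) (8,3) (9,6)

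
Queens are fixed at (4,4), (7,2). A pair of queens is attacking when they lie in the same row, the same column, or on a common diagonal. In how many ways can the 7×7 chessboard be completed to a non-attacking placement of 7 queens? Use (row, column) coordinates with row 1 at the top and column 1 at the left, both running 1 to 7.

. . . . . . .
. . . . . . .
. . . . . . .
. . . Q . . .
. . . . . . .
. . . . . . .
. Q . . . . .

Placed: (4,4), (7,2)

Branch on row 1: col 3 → 0; col 5 → 0; col 6 → 2.
Sum: 0 + 0 + 2 = 2.

2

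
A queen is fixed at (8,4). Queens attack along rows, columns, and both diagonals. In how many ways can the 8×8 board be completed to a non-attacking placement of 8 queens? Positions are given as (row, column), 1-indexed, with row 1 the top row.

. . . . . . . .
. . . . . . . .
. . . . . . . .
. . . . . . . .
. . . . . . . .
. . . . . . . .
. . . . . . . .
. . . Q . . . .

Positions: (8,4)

18

Branch on row 1: col 1 → 1; col 2 → 3; col 3 → 3; col 5 → 3; col 6 → 4; col 7 → 3; col 8 → 1.
Sum: 1 + 3 + 3 + 3 + 4 + 3 + 1 = 18.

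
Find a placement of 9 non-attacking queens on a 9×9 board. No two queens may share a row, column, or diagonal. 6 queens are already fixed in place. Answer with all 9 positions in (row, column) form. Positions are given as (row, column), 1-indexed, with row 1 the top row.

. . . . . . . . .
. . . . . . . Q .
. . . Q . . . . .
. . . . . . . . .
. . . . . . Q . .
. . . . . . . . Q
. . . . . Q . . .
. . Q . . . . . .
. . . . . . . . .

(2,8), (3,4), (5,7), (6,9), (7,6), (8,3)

(1,1) (2,8) (3,4) (4,2) (5,7) (6,9) (7,6) (8,3) (9,5)

Row 1: attacked by (2,8)→{7,8,9}; (3,4)→{2,4,6}; (5,7)→{3,7}; (6,9)→{4,9}; (7,6)→{6}; (8,3)→{3}. Safe: 1, 5. Place at column 1.
Row 4: attacked by (1,1)→{1,4}; (2,8)→{6,8}; (3,4)→{3,4,5}; (5,7)→{6,7,8}; (6,9)→{7,9}; (7,6)→{3,6,9}; (8,3)→{3,7}. Safe: 2. Place at column 2.
Row 9: attacked by (1,1)→{1,9}; (2,8)→{1,8}; (3,4)→{4}; (4,2)→{2,7}; (5,7)→{3,7}; (6,9)→{6,9}; (7,6)→{4,6,8}; (8,3)→{2,3,4}. Safe: 5. Place at column 5.
Columns [1, 8, 4, 2, 7, 9, 6, 3, 5], r−c [0, -6, -1, 2, -2, -3, 1, 5, 4], r+c [2, 10, 7, 6, 12, 15, 13, 11, 14] are all distinct, so no two queens attack.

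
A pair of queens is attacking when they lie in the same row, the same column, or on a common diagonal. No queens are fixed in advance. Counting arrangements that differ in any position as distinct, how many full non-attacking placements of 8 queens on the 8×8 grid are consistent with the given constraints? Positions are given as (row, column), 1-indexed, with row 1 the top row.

Branch on row 1: col 1 → 4; col 2 → 8; col 3 → 16; col 4 → 18; col 5 → 18; col 6 → 16; col 7 → 8; col 8 → 4.
Sum: 4 + 8 + 16 + 18 + 18 + 16 + 8 + 4 = 92.
(This is the classic 8-queens count.)

92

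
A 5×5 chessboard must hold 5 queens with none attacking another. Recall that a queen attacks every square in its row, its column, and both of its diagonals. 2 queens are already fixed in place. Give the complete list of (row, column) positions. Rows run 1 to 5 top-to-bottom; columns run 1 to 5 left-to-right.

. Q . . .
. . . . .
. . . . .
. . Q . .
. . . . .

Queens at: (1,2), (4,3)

(1,2) (2,4) (3,1) (4,3) (5,5)

Row 2: attacked by (1,2)→{1,2,3}; (4,3)→{1,3,5}. Safe: 4. Place at column 4.
Row 3: attacked by (1,2)→{2,4}; (2,4)→{3,4,5}; (4,3)→{2,3,4}. Safe: 1. Place at column 1.
Row 5: attacked by (1,2)→{2}; (2,4)→{1,4}; (3,1)→{1,3}; (4,3)→{2,3,4}. Safe: 5. Place at column 5.
Columns [2, 4, 1, 3, 5], r−c [-1, -2, 2, 1, 0], r+c [3, 6, 4, 7, 10] are all distinct, so no two queens attack.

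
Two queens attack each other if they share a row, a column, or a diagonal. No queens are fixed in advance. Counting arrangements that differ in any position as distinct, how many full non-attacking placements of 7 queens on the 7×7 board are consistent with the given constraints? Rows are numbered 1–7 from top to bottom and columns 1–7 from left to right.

40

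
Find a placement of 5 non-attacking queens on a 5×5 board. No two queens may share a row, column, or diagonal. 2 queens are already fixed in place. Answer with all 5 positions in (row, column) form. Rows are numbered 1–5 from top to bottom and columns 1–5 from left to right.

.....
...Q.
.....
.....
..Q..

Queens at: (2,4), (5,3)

(1,1) (2,4) (3,2) (4,5) (5,3)

Row 1: attacked by (2,4)→{3,4,5}; (5,3)→{3}. Safe: 1, 2. Place at column 1.
Row 3: attacked by (1,1)→{1,3}; (2,4)→{3,4,5}; (5,3)→{1,3,5}. Safe: 2. Place at column 2.
Row 4: attacked by (1,1)→{1,4}; (2,4)→{2,4}; (3,2)→{1,2,3}; (5,3)→{2,3,4}. Safe: 5. Place at column 5.
Columns [1, 4, 2, 5, 3], r−c [0, -2, 1, -1, 2], r+c [2, 6, 5, 9, 8] are all distinct, so no two queens attack.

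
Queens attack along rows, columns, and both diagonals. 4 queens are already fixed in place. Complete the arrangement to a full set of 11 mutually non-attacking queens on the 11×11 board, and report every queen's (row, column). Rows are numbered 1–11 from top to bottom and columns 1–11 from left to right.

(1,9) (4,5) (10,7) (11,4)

(1,9) (2,2) (3,8) (4,5) (5,1) (6,10) (7,6) (8,11) (9,3) (10,7) (11,4)

Row 2: attacked by (1,9)→{8,9,10}; (4,5)→{3,5,7}; (10,7)→{7}; (11,4)→{4}. Safe: 1, 2, 6, 11. Place at column 2.
Row 3: attacked by (1,9)→{7,9,11}; (2,2)→{1,2,3}; (4,5)→{4,5,6}; (10,7)→{7}; (11,4)→{4}. Safe: 8, 10. Place at column 8.
Row 5: attacked by (1,9)→{5,9}; (2,2)→{2,5}; (3,8)→{6,8,10}; (4,5)→{4,5,6}; (10,7)→{2,7}; (11,4)→{4,10}. Safe: 1, 3, 11. Place at column 1.
Row 6: attacked by (1,9)→{4,9}; (2,2)→{2,6}; (3,8)→{5,8,11}; (4,5)→{3,5,7}; (5,1)→{1,2}; (10,7)→{3,7,11}; (11,4)→{4,9}. Safe: 10. Place at column 10.
Row 7: attacked by (1,9)→{3,9}; (2,2)→{2,7}; (3,8)→{4,8}; (4,5)→{2,5,8}; (5,1)→{1,3}; (6,10)→{9,10,11}; (10,7)→{4,7,10}; (11,4)→{4,8}. Safe: 6. Place at column 6.
Row 8: attacked by (1,9)→{2,9}; (2,2)→{2,8}; (3,8)→{3,8}; (4,5)→{1,5,9}; (5,1)→{1,4}; (6,10)→{8,10}; (7,6)→{5,6,7}; (10,7)→{5,7,9}; (11,4)→{1,4,7}. Safe: 11. Place at column 11.
Row 9: attacked by (1,9)→{1,9}; (2,2)→{2,9}; (3,8)→{2,8}; (4,5)→{5,10}; (5,1)→{1,5}; (6,10)→{7,10}; (7,6)→{4,6,8}; (8,11)→{10,11}; (10,7)→{6,7,8}; (11,4)→{2,4,6}. Safe: 3. Place at column 3.
Columns [9, 2, 8, 5, 1, 10, 6, 11, 3, 7, 4], r−c [-8, 0, -5, -1, 4, -4, 1, -3, 6, 3, 7], r+c [10, 4, 11, 9, 6, 16, 13, 19, 12, 17, 15] are all distinct, so no two queens attack.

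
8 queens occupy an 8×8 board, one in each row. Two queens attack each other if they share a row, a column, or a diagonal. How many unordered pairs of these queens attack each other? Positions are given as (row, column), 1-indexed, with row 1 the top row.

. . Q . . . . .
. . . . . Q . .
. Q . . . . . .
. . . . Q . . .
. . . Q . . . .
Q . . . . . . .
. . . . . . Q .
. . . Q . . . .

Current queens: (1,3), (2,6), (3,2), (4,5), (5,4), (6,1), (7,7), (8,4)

3

Same column: (5,4)–(8,4) (column 4).
Same diagonal: (3,2)–(5,4) (|3−5| = |2−4| = 2); (4,5)–(5,4) (|4−5| = |5−4| = 1).
Total attacking pairs: 3.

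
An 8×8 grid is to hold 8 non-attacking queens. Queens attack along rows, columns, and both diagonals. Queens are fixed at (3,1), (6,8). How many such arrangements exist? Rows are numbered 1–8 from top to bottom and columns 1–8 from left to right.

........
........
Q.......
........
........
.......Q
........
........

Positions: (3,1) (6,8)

Branch on row 1: col 2 → 1; col 4 → 1; col 5 → 2; col 6 → 1; col 7 → 0.
Sum: 1 + 1 + 2 + 1 + 0 = 5.

5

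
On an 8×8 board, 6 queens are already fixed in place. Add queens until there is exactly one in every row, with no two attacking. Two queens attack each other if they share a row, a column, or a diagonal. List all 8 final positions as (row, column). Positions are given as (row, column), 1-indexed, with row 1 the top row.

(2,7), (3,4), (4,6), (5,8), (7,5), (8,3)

Row 1: attacked by (2,7)→{6,7,8}; (3,4)→{2,4,6}; (4,6)→{3,6}; (5,8)→{4,8}; (7,5)→{5}; (8,3)→{3}. Safe: 1. Place at column 1.
Row 6: attacked by (1,1)→{1,6}; (2,7)→{3,7}; (3,4)→{1,4,7}; (4,6)→{4,6,8}; (5,8)→{7,8}; (7,5)→{4,5,6}; (8,3)→{1,3,5}. Safe: 2. Place at column 2.
Columns [1, 7, 4, 6, 8, 2, 5, 3], r−c [0, -5, -1, -2, -3, 4, 2, 5], r+c [2, 9, 7, 10, 13, 8, 12, 11] are all distinct, so no two queens attack.

(1,1) (2,7) (3,4) (4,6) (5,8) (6,2) (7,5) (8,3)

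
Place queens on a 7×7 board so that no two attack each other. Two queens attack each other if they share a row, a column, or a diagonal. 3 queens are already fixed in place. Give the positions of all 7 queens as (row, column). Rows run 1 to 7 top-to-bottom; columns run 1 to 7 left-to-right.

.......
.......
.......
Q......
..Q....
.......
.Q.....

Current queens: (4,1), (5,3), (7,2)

(1,6) (2,4) (3,7) (4,1) (5,3) (6,5) (7,2)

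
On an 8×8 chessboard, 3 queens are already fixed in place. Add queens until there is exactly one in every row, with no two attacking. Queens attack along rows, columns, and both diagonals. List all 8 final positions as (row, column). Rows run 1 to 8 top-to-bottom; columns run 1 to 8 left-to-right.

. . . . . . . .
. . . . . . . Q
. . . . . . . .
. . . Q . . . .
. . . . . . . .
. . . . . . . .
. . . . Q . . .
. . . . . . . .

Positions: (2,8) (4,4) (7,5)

(1,6) (2,8) (3,2) (4,4) (5,1) (6,7) (7,5) (8,3)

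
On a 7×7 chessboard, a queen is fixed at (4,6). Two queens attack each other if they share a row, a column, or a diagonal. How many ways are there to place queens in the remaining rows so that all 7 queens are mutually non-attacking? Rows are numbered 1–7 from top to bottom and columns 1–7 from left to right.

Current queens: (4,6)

6

Branch on row 1: col 1 → 1; col 2 → 0; col 4 → 2; col 5 → 2; col 7 → 1.
Sum: 1 + 0 + 2 + 2 + 1 = 6.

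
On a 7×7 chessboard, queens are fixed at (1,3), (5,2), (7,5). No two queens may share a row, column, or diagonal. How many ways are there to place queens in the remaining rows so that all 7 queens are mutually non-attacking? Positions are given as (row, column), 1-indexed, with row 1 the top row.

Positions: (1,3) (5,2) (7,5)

Branch on row 2: col 1 → 1; col 6 → 0; col 7 → 0.
Sum: 1 + 0 + 0 = 1.

1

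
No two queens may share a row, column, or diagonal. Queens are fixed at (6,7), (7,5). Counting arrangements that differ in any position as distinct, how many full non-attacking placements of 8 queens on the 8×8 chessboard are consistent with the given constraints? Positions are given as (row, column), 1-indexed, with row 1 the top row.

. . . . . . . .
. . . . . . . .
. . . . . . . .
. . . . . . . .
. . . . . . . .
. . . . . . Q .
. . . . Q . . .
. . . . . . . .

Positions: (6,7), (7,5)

3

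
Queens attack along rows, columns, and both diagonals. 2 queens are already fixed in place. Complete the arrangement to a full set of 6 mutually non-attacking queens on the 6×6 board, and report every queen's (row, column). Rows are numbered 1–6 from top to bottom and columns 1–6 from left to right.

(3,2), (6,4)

(1,3) (2,6) (3,2) (4,5) (5,1) (6,4)

Row 1: attacked by (3,2)→{2,4}; (6,4)→{4}. Safe: 1, 3, 5, 6. Place at column 3.
Row 2: attacked by (1,3)→{2,3,4}; (3,2)→{1,2,3}; (6,4)→{4}. Safe: 5, 6. Place at column 6.
Row 4: attacked by (1,3)→{3,6}; (2,6)→{4,6}; (3,2)→{1,2,3}; (6,4)→{2,4,6}. Safe: 5. Place at column 5.
Row 5: attacked by (1,3)→{3}; (2,6)→{3,6}; (3,2)→{2,4}; (4,5)→{4,5,6}; (6,4)→{3,4,5}. Safe: 1. Place at column 1.
Columns [3, 6, 2, 5, 1, 4], r−c [-2, -4, 1, -1, 4, 2], r+c [4, 8, 5, 9, 6, 10] are all distinct, so no two queens attack.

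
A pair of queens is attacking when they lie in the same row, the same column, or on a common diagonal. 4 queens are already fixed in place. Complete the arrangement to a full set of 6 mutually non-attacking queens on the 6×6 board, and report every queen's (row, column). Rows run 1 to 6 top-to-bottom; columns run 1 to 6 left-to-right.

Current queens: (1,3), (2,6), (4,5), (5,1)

(1,3) (2,6) (3,2) (4,5) (5,1) (6,4)

Row 3: attacked by (1,3)→{1,3,5}; (2,6)→{5,6}; (4,5)→{4,5,6}; (5,1)→{1,3}. Safe: 2. Place at column 2.
Row 6: attacked by (1,3)→{3}; (2,6)→{2,6}; (3,2)→{2,5}; (4,5)→{3,5}; (5,1)→{1,2}. Safe: 4. Place at column 4.
Columns [3, 6, 2, 5, 1, 4], r−c [-2, -4, 1, -1, 4, 2], r+c [4, 8, 5, 9, 6, 10] are all distinct, so no two queens attack.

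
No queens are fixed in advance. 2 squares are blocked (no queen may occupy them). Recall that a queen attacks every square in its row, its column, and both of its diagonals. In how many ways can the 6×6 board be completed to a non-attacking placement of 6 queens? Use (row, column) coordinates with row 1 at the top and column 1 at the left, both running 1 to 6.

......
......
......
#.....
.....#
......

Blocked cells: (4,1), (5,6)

Branch on row 1: col 1 → 0; col 2 → 0; col 3 → 1; col 4 → 0; col 5 → 1; col 6 → 0.
Sum: 0 + 0 + 1 + 0 + 1 + 0 = 2.

2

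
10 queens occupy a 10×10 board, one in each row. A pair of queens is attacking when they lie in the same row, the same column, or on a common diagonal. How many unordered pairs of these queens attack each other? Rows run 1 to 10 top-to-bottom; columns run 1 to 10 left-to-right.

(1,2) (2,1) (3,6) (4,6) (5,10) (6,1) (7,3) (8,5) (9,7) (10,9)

Same column: (2,1)–(6,1) (column 1); (3,6)–(4,6) (column 6).
Same diagonal: (1,2)–(2,1) (|1−2| = |2−1| = 1); (2,1)–(10,9) (|2−10| = |1−9| = 8); (4,6)–(7,3) (|4−7| = |6−3| = 3).
Total attacking pairs: 5.

5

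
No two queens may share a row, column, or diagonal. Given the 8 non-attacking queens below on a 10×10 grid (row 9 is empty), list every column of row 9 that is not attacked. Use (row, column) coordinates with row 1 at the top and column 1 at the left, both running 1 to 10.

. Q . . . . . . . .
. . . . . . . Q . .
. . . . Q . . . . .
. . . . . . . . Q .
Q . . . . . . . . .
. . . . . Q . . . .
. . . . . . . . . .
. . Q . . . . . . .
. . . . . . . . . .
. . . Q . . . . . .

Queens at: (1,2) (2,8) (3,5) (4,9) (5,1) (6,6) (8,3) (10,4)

(1,2) attacks row 9 at column 2 and diagonals 10.
(2,8) attacks row 9 at column 8 and diagonals 1.
(3,5) attacks row 9 at column 5.
(4,9) attacks row 9 at column 9 and diagonals 4.
(5,1) attacks row 9 at column 1 and diagonals 5.
(6,6) attacks row 9 at column 6 and diagonals 3, 9.
(8,3) attacks row 9 at column 3 and diagonals 2, 4.
(10,4) attacks row 9 at column 4 and diagonals 3, 5.
Attacked columns: {1, 2, 3, 4, 5, 6, 8, 9, 10}. Safe: {7}.

columns 7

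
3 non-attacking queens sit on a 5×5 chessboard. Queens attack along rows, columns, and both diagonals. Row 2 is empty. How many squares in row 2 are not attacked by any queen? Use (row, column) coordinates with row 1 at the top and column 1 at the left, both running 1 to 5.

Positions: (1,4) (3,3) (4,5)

(1,4) attacks row 2 at column 4 and diagonals 3, 5.
(3,3) attacks row 2 at column 3 and diagonals 2, 4.
(4,5) attacks row 2 at column 5 and diagonals 3.
Attacked columns: {2, 3, 4, 5}. Safe: {1}.

1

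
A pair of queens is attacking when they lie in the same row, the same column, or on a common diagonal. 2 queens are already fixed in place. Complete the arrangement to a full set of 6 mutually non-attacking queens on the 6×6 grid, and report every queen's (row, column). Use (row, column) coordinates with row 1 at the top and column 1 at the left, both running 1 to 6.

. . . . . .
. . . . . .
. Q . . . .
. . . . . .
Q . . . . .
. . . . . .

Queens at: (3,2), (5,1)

Row 1: attacked by (3,2)→{2,4}; (5,1)→{1,5}. Safe: 3, 6. Place at column 3.
Row 2: attacked by (1,3)→{2,3,4}; (3,2)→{1,2,3}; (5,1)→{1,4}. Safe: 5, 6. Place at column 6.
Row 4: attacked by (1,3)→{3,6}; (2,6)→{4,6}; (3,2)→{1,2,3}; (5,1)→{1,2}. Safe: 5. Place at column 5.
Row 6: attacked by (1,3)→{3}; (2,6)→{2,6}; (3,2)→{2,5}; (4,5)→{3,5}; (5,1)→{1,2}. Safe: 4. Place at column 4.
Columns [3, 6, 2, 5, 1, 4], r−c [-2, -4, 1, -1, 4, 2], r+c [4, 8, 5, 9, 6, 10] are all distinct, so no two queens attack.

(1,3) (2,6) (3,2) (4,5) (5,1) (6,4)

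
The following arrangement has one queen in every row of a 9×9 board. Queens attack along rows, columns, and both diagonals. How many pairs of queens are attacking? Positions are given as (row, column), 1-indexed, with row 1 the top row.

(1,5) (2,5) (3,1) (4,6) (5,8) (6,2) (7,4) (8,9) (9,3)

Same column: (1,5)–(2,5) (column 5).
Same diagonal: (2,5)–(5,8) (|2−5| = |5−8| = 3).
Total attacking pairs: 2.

2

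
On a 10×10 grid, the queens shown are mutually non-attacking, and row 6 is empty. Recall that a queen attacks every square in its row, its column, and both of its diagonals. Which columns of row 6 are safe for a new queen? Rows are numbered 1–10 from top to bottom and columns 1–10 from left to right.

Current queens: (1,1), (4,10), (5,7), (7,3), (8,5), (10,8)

columns 9

(1,1) attacks row 6 at column 1 and diagonals 6.
(4,10) attacks row 6 at column 10 and diagonals 8.
(5,7) attacks row 6 at column 7 and diagonals 6, 8.
(7,3) attacks row 6 at column 3 and diagonals 2, 4.
(8,5) attacks row 6 at column 5 and diagonals 3, 7.
(10,8) attacks row 6 at column 8 and diagonals 4.
Attacked columns: {1, 2, 3, 4, 5, 6, 7, 8, 10}. Safe: {9}.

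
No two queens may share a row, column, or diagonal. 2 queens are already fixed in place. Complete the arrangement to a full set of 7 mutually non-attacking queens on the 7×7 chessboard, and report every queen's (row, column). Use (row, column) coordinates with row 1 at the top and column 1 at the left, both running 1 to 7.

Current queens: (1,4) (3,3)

(1,4) (2,1) (3,3) (4,6) (5,2) (6,7) (7,5)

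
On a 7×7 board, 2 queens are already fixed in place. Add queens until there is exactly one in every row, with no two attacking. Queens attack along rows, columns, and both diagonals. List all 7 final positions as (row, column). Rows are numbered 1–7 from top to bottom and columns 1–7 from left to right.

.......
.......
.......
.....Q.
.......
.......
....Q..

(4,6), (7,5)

(1,4) (2,1) (3,3) (4,6) (5,2) (6,7) (7,5)

Row 1: attacked by (4,6)→{3,6}; (7,5)→{5}. Safe: 1, 2, 4, 7. Place at column 4.
Row 2: attacked by (1,4)→{3,4,5}; (4,6)→{4,6}; (7,5)→{5}. Safe: 1, 2, 7. Place at column 1.
Row 3: attacked by (1,4)→{2,4,6}; (2,1)→{1,2}; (4,6)→{5,6,7}; (7,5)→{1,5}. Safe: 3. Place at column 3.
Row 5: attacked by (1,4)→{4}; (2,1)→{1,4}; (3,3)→{1,3,5}; (4,6)→{5,6,7}; (7,5)→{3,5,7}. Safe: 2. Place at column 2.
Row 6: attacked by (1,4)→{4}; (2,1)→{1,5}; (3,3)→{3,6}; (4,6)→{4,6}; (5,2)→{1,2,3}; (7,5)→{4,5,6}. Safe: 7. Place at column 7.
Columns [4, 1, 3, 6, 2, 7, 5], r−c [-3, 1, 0, -2, 3, -1, 2], r+c [5, 3, 6, 10, 7, 13, 12] are all distinct, so no two queens attack.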